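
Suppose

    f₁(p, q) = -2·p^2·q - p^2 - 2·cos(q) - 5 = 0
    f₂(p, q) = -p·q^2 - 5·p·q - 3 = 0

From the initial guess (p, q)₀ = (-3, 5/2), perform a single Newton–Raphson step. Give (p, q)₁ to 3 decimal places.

At (-3, 5/2): F = (-57.39771, 53.250).
Jacobian J = [[-4·p·q - 2·p, -2·p^2 + 2·sin(q)], [-q^2 - 5·q, -2·p·q - 5·p]].
At the point, J = [[36.000, -16.80306], [-18.750, 30.000]] (det J = 764.94271).
Solving J·Δ = −F gives Δ = (1.081, -1.099).
Then the next iterate is (p, q)₁ = (-1.919, 1.401).

(-1.919, 1.401)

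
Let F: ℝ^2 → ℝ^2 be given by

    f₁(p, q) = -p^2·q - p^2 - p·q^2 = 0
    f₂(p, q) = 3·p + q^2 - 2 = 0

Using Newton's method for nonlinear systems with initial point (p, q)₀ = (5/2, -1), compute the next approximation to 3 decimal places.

(0.217, -1.174)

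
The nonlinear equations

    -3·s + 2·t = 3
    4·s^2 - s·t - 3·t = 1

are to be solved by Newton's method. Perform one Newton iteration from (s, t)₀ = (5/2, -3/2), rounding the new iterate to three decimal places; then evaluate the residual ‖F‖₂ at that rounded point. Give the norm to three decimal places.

2.144

At (5/2, -3/2): F = (-13.500, 32.250).
Jacobian J = [[-3, 2], [8·s - t, -s - 3]].
At the point, J = [[-3.000, 2.000], [21.500, -5.500]] (det J = -26.500).
Solving J·Δ = −F gives Δ = (0.368, 7.302).
Then the next iterate is (s, t)₁ = (2.868, 5.802).
Re-evaluating at (2.868, 5.802): F = (0.000, -2.14444), so ‖F‖₂ = 2.144.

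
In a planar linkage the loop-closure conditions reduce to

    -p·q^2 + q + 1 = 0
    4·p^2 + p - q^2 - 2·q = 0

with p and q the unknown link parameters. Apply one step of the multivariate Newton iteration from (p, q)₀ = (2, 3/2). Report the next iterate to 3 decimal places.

(1.234, 1.445)

At (2, 3/2): F = (-2.000, 12.750).
Jacobian J = [[-q^2, -2·p·q + 1], [8·p + 1, -2·q - 2]].
At the point, J = [[-2.250, -5.000], [17.000, -5.000]] (det J = 96.250).
Solving J·Δ = −F gives Δ = (-0.766, -0.055).
Then the next iterate is (p, q)₁ = (1.234, 1.445).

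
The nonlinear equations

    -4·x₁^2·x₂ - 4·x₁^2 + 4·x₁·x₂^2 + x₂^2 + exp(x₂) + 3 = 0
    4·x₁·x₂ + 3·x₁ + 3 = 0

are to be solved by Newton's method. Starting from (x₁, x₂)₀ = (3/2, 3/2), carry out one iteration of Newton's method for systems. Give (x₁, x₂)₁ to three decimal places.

(0.525, 0.213)

At (3/2, 3/2): F = (0.73169, 16.500).
Jacobian J = [[-8·x₁·x₂ - 8·x₁ + 4·x₂^2, -4·x₁^2 + 8·x₁·x₂ + 2·x₂ + exp(x₂)], [4·x₂ + 3, 4·x₁]].
At the point, J = [[-21.000, 16.48169], [9.000, 6.000]] (det J = -274.33520).
Solving J·Δ = −F gives Δ = (-0.975, -1.287).
Then the next iterate is (x₁, x₂)₁ = (0.525, 0.213).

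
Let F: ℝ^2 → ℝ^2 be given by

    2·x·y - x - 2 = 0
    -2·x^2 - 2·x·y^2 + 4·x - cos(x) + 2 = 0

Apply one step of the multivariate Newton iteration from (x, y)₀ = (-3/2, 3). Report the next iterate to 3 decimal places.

(0.336, 2.894)

At (-3/2, 3): F = (-9.500, 18.42926).
Jacobian J = [[2·y - 1, 2·x], [-4·x - 2·y^2 + sin(x) + 4, -4·x·y]].
At the point, J = [[5.000, -3.000], [-8.99749, 18.000]] (det J = 63.00752).
Solving J·Δ = −F gives Δ = (1.836, -0.106).
Then the next iterate is (x, y)₁ = (0.336, 2.894).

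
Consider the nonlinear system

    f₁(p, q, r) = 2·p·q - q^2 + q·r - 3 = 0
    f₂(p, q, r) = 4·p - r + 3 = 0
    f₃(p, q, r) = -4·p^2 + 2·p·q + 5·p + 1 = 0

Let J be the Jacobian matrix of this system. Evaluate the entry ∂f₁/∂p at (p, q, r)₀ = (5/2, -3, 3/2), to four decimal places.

∂f₁/∂p = 2·q.
At (5/2, -3, 3/2) this is -6.0000.

-6.0000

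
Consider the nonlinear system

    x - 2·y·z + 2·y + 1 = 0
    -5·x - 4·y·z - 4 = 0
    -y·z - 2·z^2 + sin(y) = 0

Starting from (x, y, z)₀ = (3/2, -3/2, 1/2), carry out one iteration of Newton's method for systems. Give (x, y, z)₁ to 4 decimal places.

At (3/2, -3/2, 1/2): F = (1.0000, -8.5000, -0.747495).
Jacobian J = [[1, -2·z + 2, -2·y], [-5, -4·z, -4·y], [0, -z + cos(y), -y - 4·z]].
At the point, J = [[1.0000, 1.0000, 3.0000], [-5.0000, -2.0000, 6.0000], [0.0000, -0.429263, -0.5000]] (det J = 7.514519).
Solving J·Δ = −F gives Δ = (-0.1732, -2.3218, 0.4984).
Then the next iterate is (x, y, z)₁ = (1.3268, -3.8218, 0.9984).

(1.3268, -3.8218, 0.9984)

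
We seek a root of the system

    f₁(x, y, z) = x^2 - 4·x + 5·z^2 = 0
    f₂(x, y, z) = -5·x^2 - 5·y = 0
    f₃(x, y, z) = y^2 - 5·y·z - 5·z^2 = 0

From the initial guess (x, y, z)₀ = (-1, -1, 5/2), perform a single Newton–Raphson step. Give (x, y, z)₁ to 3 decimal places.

(-0.667, -0.334, 1.130)

At (-1, -1, 5/2): F = (36.250, 0.000, -17.750).
Jacobian J = [[2·x - 4, 0, 10·z], [-10·x, -5, 0], [0, 2·y - 5·z, -5·y - 10·z]].
At the point, J = [[-6.000, 0.000, 25.000], [10.000, -5.000, 0.000], [0.000, -14.500, -20.000]] (det J = -4225.000).
Solving J·Δ = −F gives Δ = (0.333, 0.666, -1.370).
Then the next iterate is (x, y, z)₁ = (-0.667, -0.334, 1.130).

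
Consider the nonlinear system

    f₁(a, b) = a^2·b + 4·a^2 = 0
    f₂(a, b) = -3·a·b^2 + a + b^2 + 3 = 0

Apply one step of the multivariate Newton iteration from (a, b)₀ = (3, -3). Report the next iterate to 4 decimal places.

At (3, -3): F = (9.0000, -66.0000).
Jacobian J = [[2·a·b + 8·a, a^2], [-3·b^2 + 1, -6·a·b + 2·b]].
At the point, J = [[6.0000, 9.0000], [-26.0000, 48.0000]] (det J = 522.0000).
Solving J·Δ = −F gives Δ = (-1.9655, 0.3103).
Then the next iterate is (a, b)₁ = (1.0345, -2.6897).

(1.0345, -2.6897)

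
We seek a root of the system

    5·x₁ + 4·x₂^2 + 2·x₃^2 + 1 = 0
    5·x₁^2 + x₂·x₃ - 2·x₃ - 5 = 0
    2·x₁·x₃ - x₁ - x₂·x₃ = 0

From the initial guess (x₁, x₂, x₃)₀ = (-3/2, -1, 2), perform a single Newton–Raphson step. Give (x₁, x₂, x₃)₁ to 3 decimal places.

(-1.317, -1.087, 1.111)

At (-3/2, -1, 2): F = (5.500, 0.250, -2.500).
Jacobian J = [[5, 8·x₂, 4·x₃], [10·x₁, x₃, x₂ - 2], [2·x₃ - 1, -x₃, 2·x₁ - x₂]].
At the point, J = [[5.000, -8.000, 8.000], [-15.000, 2.000, -3.000], [3.000, -2.000, -2.000]] (det J = 454.000).
Solving J·Δ = −F gives Δ = (0.183, -0.087, -0.889).
Then the next iterate is (x₁, x₂, x₃)₁ = (-1.317, -1.087, 1.111).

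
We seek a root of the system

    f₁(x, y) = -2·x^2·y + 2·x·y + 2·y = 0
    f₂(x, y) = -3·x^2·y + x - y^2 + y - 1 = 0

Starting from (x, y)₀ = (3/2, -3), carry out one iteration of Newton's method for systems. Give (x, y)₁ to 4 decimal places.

At (3/2, -3): F = (-1.5000, 8.7500).
Jacobian J = [[-4·x·y + 2·y, -2·x^2 + 2·x + 2], [-6·x·y + 1, -3·x^2 - 2·y + 1]].
At the point, J = [[12.0000, 0.5000], [28.0000, 0.2500]] (det J = -11.0000).
Solving J·Δ = −F gives Δ = (-0.4318, 13.3636).
Then the next iterate is (x, y)₁ = (1.0682, 10.3636).

(1.0682, 10.3636)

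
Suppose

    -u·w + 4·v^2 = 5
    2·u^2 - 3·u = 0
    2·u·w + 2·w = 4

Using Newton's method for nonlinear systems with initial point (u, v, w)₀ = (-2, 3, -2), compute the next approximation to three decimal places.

(-0.727, 1.981, -4.545)

At (-2, 3, -2): F = (27.000, 14.000, 0.000).
Jacobian J = [[-w, 8·v, -u], [4·u - 3, 0, 0], [2·w, 0, 2·u + 2]].
At the point, J = [[2.000, 24.000, 2.000], [-11.000, 0.000, 0.000], [-4.000, 0.000, -2.000]] (det J = -528.000).
Solving J·Δ = −F gives Δ = (1.273, -1.019, -2.545).
Then the next iterate is (u, v, w)₁ = (-0.727, 1.981, -4.545).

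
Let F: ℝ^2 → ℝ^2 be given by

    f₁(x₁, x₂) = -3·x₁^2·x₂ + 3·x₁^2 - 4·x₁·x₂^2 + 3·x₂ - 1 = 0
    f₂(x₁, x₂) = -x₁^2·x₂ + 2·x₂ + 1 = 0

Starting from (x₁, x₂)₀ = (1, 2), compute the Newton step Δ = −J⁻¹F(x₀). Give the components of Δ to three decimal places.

At (1, 2): F = (-14.000, 3.000).
Jacobian J = [[-6·x₁·x₂ + 6·x₁ - 4·x₂^2, -3·x₁^2 - 8·x₁·x₂ + 3], [-2·x₁·x₂, -x₁^2 + 2]].
At the point, J = [[-22.000, -16.000], [-4.000, 1.000]] (det J = -86.000).
Solving J·Δ = −F gives Δ = (0.395, -1.419).

(0.395, -1.419)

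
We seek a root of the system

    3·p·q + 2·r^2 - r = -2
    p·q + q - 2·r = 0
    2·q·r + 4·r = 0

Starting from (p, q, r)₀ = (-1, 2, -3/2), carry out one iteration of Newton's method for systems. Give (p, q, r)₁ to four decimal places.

(-1.9444, -0.5185, -0.9444)

At (-1, 2, -3/2): F = (2.0000, 3.0000, -12.0000).
Jacobian J = [[3·q, 3·p, 4·r - 1], [q, p + 1, -2], [0, 2·r, 2·q + 4]].
At the point, J = [[6.0000, -3.0000, -7.0000], [2.0000, 0.0000, -2.0000], [0.0000, -3.0000, 8.0000]] (det J = 54.0000).
Solving J·Δ = −F gives Δ = (-0.9444, -2.5185, 0.5556).
Then the next iterate is (p, q, r)₁ = (-1.9444, -0.5185, -0.9444).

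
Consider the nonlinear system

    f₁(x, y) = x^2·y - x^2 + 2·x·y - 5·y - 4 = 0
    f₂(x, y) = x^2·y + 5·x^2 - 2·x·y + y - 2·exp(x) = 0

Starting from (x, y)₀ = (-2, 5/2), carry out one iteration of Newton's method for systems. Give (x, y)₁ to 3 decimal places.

At (-2, 5/2): F = (-20.500, 42.22933).
Jacobian J = [[2·x·y - 2·x + 2·y, x^2 + 2·x - 5], [2·x·y + 10·x - 2·y - 2·exp(x), x^2 - 2·x + 1]].
At the point, J = [[-1.000, -5.000], [-35.27067, 9.000]] (det J = -185.35335).
Solving J·Δ = −F gives Δ = (0.144, -4.129).
Then the next iterate is (x, y)₁ = (-1.856, -1.629).

(-1.856, -1.629)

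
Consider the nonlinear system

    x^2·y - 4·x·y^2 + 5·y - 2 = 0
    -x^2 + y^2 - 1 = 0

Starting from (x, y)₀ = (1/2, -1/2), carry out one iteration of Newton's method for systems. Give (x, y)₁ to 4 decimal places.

(-0.9143, -0.0857)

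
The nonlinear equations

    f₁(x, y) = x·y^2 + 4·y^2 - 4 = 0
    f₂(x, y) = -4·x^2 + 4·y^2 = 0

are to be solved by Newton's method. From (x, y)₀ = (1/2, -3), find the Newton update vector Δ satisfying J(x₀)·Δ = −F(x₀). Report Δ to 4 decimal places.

At (1/2, -3): F = (36.5000, 35.0000).
Jacobian J = [[y^2, 2·x·y + 8·y], [-8·x, 8·y]].
At the point, J = [[9.0000, -27.0000], [-4.0000, -24.0000]] (det J = -324.0000).
Solving J·Δ = −F gives Δ = (0.2130, 1.4228).

(0.2130, 1.4228)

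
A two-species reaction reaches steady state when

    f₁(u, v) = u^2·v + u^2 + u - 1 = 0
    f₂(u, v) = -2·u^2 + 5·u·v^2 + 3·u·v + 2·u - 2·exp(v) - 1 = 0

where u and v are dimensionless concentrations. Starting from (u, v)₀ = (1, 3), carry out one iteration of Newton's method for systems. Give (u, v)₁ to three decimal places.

(0.644, 2.206)

At (1, 3): F = (4.000, 12.82893).
Jacobian J = [[2·u·v + 2·u + 1, u^2], [-4·u + 5·v^2 + 3·v + 2, 10·u·v + 3·u - 2·exp(v)]].
At the point, J = [[9.000, 1.000], [52.000, -7.17107]] (det J = -116.53966).
Solving J·Δ = −F gives Δ = (-0.356, -0.794).
Then the next iterate is (u, v)₁ = (0.644, 2.206).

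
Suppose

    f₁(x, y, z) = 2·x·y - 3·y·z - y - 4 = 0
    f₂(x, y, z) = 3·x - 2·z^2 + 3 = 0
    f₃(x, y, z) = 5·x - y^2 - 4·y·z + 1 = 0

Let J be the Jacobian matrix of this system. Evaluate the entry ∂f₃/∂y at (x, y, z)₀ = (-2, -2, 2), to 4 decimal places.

-4.0000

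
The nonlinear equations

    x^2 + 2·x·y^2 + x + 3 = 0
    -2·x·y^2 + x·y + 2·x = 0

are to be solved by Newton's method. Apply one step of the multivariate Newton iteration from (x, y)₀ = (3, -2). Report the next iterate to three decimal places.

At (3, -2): F = (39.000, -24.000).
Jacobian J = [[2·x + 2·y^2 + 1, 4·x·y], [-2·y^2 + y + 2, -4·x·y + x]].
At the point, J = [[15.000, -24.000], [-8.000, 27.000]] (det J = 213.000).
Solving J·Δ = −F gives Δ = (-2.239, 0.225).
Then the next iterate is (x, y)₁ = (0.761, -1.775).

(0.761, -1.775)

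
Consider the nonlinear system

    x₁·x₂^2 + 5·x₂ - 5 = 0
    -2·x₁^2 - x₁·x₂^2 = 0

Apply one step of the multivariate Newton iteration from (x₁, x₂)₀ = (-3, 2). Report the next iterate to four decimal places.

(-1.7885, 1.6923)

At (-3, 2): F = (-7.0000, -6.0000).
Jacobian J = [[x₂^2, 2·x₁·x₂ + 5], [-4·x₁ - x₂^2, -2·x₁·x₂]].
At the point, J = [[4.0000, -7.0000], [8.0000, 12.0000]] (det J = 104.0000).
Solving J·Δ = −F gives Δ = (1.2115, -0.3077).
Then the next iterate is (x₁, x₂)₁ = (-1.7885, 1.6923).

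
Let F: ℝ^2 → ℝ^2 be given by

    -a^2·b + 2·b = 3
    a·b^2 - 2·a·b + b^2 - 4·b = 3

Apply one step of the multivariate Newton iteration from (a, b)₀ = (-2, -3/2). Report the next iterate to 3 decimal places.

(-3.400, 2.700)

At (-2, -3/2): F = (0.000, -5.250).
Jacobian J = [[-2·a·b, -a^2 + 2], [b^2 - 2·b, 2·a·b - 2·a + 2·b - 4]].
At the point, J = [[-6.000, -2.000], [5.250, 3.000]] (det J = -7.500).
Solving J·Δ = −F gives Δ = (-1.400, 4.200).
Then the next iterate is (a, b)₁ = (-3.400, 2.700).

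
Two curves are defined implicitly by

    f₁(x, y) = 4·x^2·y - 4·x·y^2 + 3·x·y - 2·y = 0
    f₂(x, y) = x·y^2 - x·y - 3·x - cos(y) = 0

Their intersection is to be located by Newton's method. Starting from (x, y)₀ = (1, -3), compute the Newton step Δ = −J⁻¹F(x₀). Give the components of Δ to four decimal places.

At (1, -3): F = (-51.0000, 9.989992).
Jacobian J = [[8·x·y - 4·y^2 + 3·y, 4·x^2 - 8·x·y + 3·x - 2], [y^2 - y - 3, 2·x·y - x + sin(y)]].
At the point, J = [[-69.0000, 29.0000], [9.0000, -7.141120]] (det J = 231.737281).
Solving J·Δ = −F gives Δ = (-0.3214, 0.9938).

(-0.3214, 0.9938)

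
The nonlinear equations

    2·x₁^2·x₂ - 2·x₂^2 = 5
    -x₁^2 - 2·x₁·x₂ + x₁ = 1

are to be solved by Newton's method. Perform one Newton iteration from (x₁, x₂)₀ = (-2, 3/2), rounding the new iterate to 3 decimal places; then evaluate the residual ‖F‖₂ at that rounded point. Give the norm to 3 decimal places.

At (-2, 3/2): F = (2.500, -1.000).
Jacobian J = [[4·x₁·x₂, 2·x₁^2 - 4·x₂], [-2·x₁ - 2·x₂ + 1, -2·x₁]].
At the point, J = [[-12.000, 2.000], [2.000, 4.000]] (det J = -52.000).
Solving J·Δ = −F gives Δ = (0.231, 0.135).
Then the next iterate is (x₁, x₂)₁ = (-1.769, 1.635).
Re-evaluating at (-1.769, 1.635): F = (-0.11344, -0.11373), so ‖F‖₂ = 0.161.

0.161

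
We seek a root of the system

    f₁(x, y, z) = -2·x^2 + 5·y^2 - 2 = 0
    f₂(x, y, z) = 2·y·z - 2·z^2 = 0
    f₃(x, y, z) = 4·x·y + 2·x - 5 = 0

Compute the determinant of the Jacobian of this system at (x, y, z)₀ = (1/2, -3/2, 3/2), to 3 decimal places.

J = [[-4·x, 10·y, 0], [0, 2·z, 2·y - 4·z], [4·y + 2, 4·x, 0]].
At the point, J = [[-2.000, -15.000, 0.000], [0.000, 3.000, -9.000], [-4.000, 2.000, 0.000]].
det J = -576.000.

-576.000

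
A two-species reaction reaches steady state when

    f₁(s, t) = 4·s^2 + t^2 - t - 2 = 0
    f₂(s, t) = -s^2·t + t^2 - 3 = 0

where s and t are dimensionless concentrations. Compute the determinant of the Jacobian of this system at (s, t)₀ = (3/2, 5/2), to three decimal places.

63.000

J = [[8·s, 2·t - 1], [-2·s·t, -s^2 + 2·t]].
At the point, J = [[12.000, 4.000], [-7.500, 2.750]].
det J = 63.000.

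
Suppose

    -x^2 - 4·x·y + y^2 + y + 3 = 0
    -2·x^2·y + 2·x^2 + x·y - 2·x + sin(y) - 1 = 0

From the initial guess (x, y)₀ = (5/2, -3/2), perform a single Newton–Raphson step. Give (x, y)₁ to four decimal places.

(2.0086, -0.4993)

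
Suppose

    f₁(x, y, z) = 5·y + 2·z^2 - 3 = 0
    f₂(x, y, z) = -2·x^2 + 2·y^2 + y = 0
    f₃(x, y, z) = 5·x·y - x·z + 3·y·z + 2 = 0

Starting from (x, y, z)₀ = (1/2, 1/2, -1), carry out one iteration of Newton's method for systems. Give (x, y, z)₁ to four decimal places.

At (1/2, 1/2, -1): F = (1.5000, 0.5000, 2.2500).
Jacobian J = [[0, 5, 4·z], [-4·x, 4·y + 1, 0], [5·y - z, 5·x + 3·z, -x + 3·y]].
At the point, J = [[0.0000, 5.0000, -4.0000], [-2.0000, 3.0000, 0.0000], [3.5000, -0.5000, 1.0000]] (det J = 48.0000).
Solving J·Δ = −F gives Δ = (-0.6250, -0.5833, -0.3542).
Then the next iterate is (x, y, z)₁ = (-0.1250, -0.0833, -1.3542).

(-0.1250, -0.0833, -1.3542)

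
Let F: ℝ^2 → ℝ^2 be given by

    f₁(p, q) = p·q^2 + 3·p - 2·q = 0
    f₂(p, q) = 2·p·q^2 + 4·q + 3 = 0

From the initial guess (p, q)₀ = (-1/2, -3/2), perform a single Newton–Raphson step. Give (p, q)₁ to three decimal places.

(-0.500, -0.750)

At (-1/2, -3/2): F = (0.375, -5.250).
Jacobian J = [[q^2 + 3, 2·p·q - 2], [2·q^2, 4·p·q + 4]].
At the point, J = [[5.250, -0.500], [4.500, 7.000]] (det J = 39.000).
Solving J·Δ = −F gives Δ = (0.000, 0.750).
Then the next iterate is (p, q)₁ = (-0.500, -0.750).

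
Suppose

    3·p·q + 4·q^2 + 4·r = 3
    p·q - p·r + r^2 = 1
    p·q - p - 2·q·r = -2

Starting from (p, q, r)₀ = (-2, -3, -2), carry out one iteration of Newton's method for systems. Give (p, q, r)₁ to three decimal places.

(-0.814, -1.825, -1.268)

At (-2, -3, -2): F = (43.000, 5.000, -2.000).
Jacobian J = [[3·q, 3·p + 8·q, 4], [q - r, p, -p + 2·r], [q - 1, p - 2·r, -2·q]].
At the point, J = [[-9.000, -30.000, 4.000], [-1.000, -2.000, -2.000], [-4.000, 2.000, 6.000]] (det J = -388.000).
Solving J·Δ = −F gives Δ = (1.186, 1.175, 0.732).
Then the next iterate is (p, q, r)₁ = (-0.814, -1.825, -1.268).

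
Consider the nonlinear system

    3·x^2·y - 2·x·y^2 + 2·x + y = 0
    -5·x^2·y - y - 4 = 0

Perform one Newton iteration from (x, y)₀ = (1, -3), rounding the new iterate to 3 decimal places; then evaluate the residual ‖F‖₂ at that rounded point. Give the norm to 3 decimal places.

8.359

At (1, -3): F = (-28.000, 14.000).
Jacobian J = [[6·x·y - 2·y^2 + 2, 3·x^2 - 4·x·y + 1], [-10·x·y, -5·x^2 - 1]].
At the point, J = [[-34.000, 16.000], [30.000, -6.000]] (det J = -276.000).
Solving J·Δ = −F gives Δ = (-0.203, 1.319).
Then the next iterate is (x, y)₁ = (0.797, -1.681).
Re-evaluating at (0.797, -1.681): F = (-7.79462, 3.01993), so ‖F‖₂ = 8.359.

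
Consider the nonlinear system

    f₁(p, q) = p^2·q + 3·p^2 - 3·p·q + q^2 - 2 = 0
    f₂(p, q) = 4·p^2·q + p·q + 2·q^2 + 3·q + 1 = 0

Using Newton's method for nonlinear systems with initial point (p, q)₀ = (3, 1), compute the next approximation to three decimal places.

(1.793, 0.678)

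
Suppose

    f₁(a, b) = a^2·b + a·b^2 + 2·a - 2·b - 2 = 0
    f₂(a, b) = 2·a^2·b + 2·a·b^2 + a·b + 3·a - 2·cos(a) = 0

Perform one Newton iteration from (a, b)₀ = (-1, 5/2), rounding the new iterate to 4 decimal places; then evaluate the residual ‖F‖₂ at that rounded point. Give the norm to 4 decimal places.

101.2167

At (-1, 5/2): F = (-12.7500, -14.080605).
Jacobian J = [[2·a·b + b^2 + 2, a^2 + 2·a·b - 2], [4·a·b + 2·b^2 + b + 2·sin(a) + 3, 2·a^2 + 4·a·b + a]].
At the point, J = [[3.2500, -6.0000], [6.317058, -9.0000]] (det J = 8.652348).
Solving J·Δ = −F gives Δ = (-3.4981, -4.0198).
Then the next iterate is (a, b)₁ = (-4.4981, -1.5198).
Re-evaluating at (-4.4981, -1.5198): F = (-49.096242, -88.512067), so ‖F‖₂ = 101.2167.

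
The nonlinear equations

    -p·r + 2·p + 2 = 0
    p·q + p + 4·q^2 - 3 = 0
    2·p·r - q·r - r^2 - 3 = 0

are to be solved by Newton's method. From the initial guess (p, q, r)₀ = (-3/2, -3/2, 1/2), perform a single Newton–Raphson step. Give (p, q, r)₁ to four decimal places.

At (-3/2, -3/2, 1/2): F = (-0.2500, 6.7500, -4.0000).
Jacobian J = [[-r + 2, 0, -p], [q + 1, p + 8·q, 0], [2·r, -r, 2·p - q - 2·r]].
At the point, J = [[1.5000, 0.0000, 1.5000], [-0.5000, -13.5000, 0.0000], [1.0000, -0.5000, -2.5000]] (det J = 71.2500).
Solving J·Δ = −F gives Δ = (1.3263, 0.4509, -1.1596).
Then the next iterate is (p, q, r)₁ = (-0.1737, -1.0491, -0.6596).

(-0.1737, -1.0491, -0.6596)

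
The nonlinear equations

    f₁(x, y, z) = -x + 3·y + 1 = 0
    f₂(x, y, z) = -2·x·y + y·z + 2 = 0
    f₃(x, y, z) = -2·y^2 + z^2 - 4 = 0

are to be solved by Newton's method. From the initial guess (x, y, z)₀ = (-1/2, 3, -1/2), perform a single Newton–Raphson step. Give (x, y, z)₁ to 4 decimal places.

At (-1/2, 3, -1/2): F = (10.5000, 3.5000, -21.7500).
Jacobian J = [[-1, 3, 0], [-2·y, -2·x + z, y], [0, -4·y, 2·z]].
At the point, J = [[-1.0000, 3.0000, 0.0000], [-6.0000, 0.5000, 3.0000], [0.0000, -12.0000, -1.0000]] (det J = -53.5000).
Solving J·Δ = −F gives Δ = (3.5047, -2.3318, 6.2313).
Then the next iterate is (x, y, z)₁ = (3.0047, 0.6682, 5.7313).

(3.0047, 0.6682, 5.7313)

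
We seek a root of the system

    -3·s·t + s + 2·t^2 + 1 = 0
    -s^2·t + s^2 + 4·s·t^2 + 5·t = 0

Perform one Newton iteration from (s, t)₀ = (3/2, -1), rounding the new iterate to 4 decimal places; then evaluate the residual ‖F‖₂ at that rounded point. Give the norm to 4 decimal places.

At (3/2, -1): F = (9.0000, 5.5000).
Jacobian J = [[-3·t + 1, -3·s + 4·t], [-2·s·t + 2·s + 4·t^2, -s^2 + 8·s·t + 5]].
At the point, J = [[4.0000, -8.5000], [10.0000, -9.2500]] (det J = 48.0000).
Solving J·Δ = −F gives Δ = (0.7604, 1.4167).
Then the next iterate is (s, t)₁ = (2.2604, 0.4167).
Re-evaluating at (2.2604, 0.4167): F = (0.781952, 6.633791), so ‖F‖₂ = 6.6797.

6.6797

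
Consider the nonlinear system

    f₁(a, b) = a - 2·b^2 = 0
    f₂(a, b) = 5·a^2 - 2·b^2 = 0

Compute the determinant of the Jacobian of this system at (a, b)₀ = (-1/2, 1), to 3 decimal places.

-24.000

J = [[1, -4·b], [10·a, -4·b]].
At the point, J = [[1.000, -4.000], [-5.000, -4.000]].
det J = -24.000.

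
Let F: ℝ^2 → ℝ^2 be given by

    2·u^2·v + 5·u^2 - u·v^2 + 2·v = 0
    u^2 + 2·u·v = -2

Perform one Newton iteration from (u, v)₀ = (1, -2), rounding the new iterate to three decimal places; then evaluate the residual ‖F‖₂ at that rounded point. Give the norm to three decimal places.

3.482

At (1, -2): F = (-7.000, -1.000).
Jacobian J = [[4·u·v + 10·u - v^2, 2·u^2 - 2·u·v + 2], [2·u + 2·v, 2·u]].
At the point, J = [[-2.000, 8.000], [-2.000, 2.000]] (det J = 12.000).
Solving J·Δ = −F gives Δ = (0.500, 1.000).
Then the next iterate is (u, v)₁ = (1.500, -1.000).
Re-evaluating at (1.500, -1.000): F = (3.250, 1.250), so ‖F‖₂ = 3.482.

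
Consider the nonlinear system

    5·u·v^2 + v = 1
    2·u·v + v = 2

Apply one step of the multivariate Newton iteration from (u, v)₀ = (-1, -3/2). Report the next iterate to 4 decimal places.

(-1.5918, -0.2245)

At (-1, -3/2): F = (-13.7500, -0.5000).
Jacobian J = [[5·v^2, 10·u·v + 1], [2·v, 2·u + 1]].
At the point, J = [[11.2500, 16.0000], [-3.0000, -1.0000]] (det J = 36.7500).
Solving J·Δ = −F gives Δ = (-0.5918, 1.2755).
Then the next iterate is (u, v)₁ = (-1.5918, -0.2245).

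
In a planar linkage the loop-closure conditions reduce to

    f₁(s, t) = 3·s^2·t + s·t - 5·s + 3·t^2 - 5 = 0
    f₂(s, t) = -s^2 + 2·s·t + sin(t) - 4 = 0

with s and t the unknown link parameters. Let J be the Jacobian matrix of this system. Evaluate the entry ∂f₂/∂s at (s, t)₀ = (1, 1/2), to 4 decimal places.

∂f₂/∂s = -2·s + 2·t.
At (1, 1/2) this is -1.0000.

-1.0000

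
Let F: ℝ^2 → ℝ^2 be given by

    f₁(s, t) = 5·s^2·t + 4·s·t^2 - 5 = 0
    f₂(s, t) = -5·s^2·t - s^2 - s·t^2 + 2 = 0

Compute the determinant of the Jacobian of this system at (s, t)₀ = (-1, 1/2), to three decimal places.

9.250

J = [[10·s·t + 4·t^2, 5·s^2 + 8·s·t], [-10·s·t - 2·s - t^2, -5·s^2 - 2·s·t]].
At the point, J = [[-4.000, 1.000], [6.750, -4.000]].
det J = 9.250.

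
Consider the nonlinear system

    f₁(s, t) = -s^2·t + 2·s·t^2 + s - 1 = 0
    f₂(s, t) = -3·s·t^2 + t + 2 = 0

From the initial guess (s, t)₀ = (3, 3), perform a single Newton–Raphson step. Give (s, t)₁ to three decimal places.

At (3, 3): F = (29.000, -76.000).
Jacobian J = [[-2·s·t + 2·t^2 + 1, -s^2 + 4·s·t], [-3·t^2, -6·s·t + 1]].
At the point, J = [[1.000, 27.000], [-27.000, -53.000]] (det J = 676.000).
Solving J·Δ = −F gives Δ = (-0.762, -1.046).
Then the next iterate is (s, t)₁ = (2.238, 1.954).

(2.238, 1.954)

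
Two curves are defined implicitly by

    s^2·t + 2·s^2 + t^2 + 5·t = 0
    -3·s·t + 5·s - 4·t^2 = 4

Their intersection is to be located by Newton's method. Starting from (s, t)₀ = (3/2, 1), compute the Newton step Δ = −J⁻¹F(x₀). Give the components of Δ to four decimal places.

At (3/2, 1): F = (12.7500, -5.0000).
Jacobian J = [[2·s·t + 4·s, s^2 + 2·t + 5], [-3·t + 5, -3·s - 8·t]].
At the point, J = [[9.0000, 9.2500], [2.0000, -12.5000]] (det J = -131.0000).
Solving J·Δ = −F gives Δ = (-0.8635, -0.5382).

(-0.8635, -0.5382)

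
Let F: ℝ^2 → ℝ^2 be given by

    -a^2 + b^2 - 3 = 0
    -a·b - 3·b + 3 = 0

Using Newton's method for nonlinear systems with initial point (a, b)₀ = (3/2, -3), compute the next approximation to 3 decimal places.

At (3/2, -3): F = (3.750, 16.500).
Jacobian J = [[-2·a, 2·b], [-b, -a - 3]].
At the point, J = [[-3.000, -6.000], [3.000, -4.500]] (det J = 31.500).
Solving J·Δ = −F gives Δ = (-2.607, 1.929).
Then the next iterate is (a, b)₁ = (-1.107, -1.071).

(-1.107, -1.071)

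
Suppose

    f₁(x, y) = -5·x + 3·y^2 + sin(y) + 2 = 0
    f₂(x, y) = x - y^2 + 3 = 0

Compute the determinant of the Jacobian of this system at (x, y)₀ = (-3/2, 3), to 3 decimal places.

J = [[-5, 6·y + cos(y)], [1, -2·y]].
At the point, J = [[-5.000, 17.01001], [1.000, -6.000]].
det J = 12.990.

12.990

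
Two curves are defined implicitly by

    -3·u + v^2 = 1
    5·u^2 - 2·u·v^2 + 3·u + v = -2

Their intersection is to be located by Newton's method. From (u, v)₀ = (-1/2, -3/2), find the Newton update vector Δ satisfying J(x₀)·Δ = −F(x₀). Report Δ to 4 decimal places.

At (-1/2, -3/2): F = (2.7500, 2.5000).
Jacobian J = [[-3, 2·v], [10·u - 2·v^2 + 3, -4·u·v + 1]].
At the point, J = [[-3.0000, -3.0000], [-6.5000, -2.0000]] (det J = -13.5000).
Solving J·Δ = −F gives Δ = (0.1481, 0.7685).

(0.1481, 0.7685)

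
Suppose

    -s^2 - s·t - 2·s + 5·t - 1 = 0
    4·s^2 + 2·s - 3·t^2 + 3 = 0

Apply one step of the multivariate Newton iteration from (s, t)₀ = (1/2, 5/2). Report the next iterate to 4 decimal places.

At (1/2, 5/2): F = (9.0000, -13.7500).
Jacobian J = [[-2·s - t - 2, -s + 5], [8·s + 2, -6·t]].
At the point, J = [[-5.5000, 4.5000], [6.0000, -15.0000]] (det J = 55.5000).
Solving J·Δ = −F gives Δ = (1.3176, -0.3896).
Then the next iterate is (s, t)₁ = (1.8176, 2.1104).

(1.8176, 2.1104)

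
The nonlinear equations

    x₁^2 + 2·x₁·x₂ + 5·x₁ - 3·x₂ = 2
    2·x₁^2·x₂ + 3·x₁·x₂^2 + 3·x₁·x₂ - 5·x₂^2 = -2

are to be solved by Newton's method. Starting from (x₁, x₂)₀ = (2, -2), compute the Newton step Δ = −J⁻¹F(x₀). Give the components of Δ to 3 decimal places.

At (2, -2): F = (10.000, -22.000).
Jacobian J = [[2·x₁ + 2·x₂ + 5, 2·x₁ - 3], [4·x₁·x₂ + 3·x₂^2 + 3·x₂, 2·x₁^2 + 6·x₁·x₂ + 3·x₁ - 10·x₂]].
At the point, J = [[5.000, 1.000], [-10.000, 10.000]] (det J = 60.000).
Solving J·Δ = −F gives Δ = (-2.033, 0.167).

(-2.033, 0.167)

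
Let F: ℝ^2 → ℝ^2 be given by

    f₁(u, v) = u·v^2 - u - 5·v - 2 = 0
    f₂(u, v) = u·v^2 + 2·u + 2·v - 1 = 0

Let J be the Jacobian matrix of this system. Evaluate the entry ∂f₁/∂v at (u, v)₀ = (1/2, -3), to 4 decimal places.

-8.0000

∂f₁/∂v = 2·u·v - 5.
At (1/2, -3) this is -8.0000.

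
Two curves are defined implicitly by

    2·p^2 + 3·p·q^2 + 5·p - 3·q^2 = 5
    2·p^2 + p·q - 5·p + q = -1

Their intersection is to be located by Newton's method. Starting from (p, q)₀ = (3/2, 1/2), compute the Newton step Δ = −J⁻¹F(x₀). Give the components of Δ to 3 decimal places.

(-0.721, 0.733)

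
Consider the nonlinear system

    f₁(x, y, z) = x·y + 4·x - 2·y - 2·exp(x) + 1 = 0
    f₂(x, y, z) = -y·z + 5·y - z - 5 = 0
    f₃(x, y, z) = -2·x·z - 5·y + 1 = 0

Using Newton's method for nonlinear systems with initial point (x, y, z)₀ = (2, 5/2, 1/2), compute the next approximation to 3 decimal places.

(1.302, 0.590, -0.313)

At (2, 5/2, 1/2): F = (-5.77811, 5.750, -13.500).
Jacobian J = [[y - 2·exp(x) + 4, x - 2, 0], [0, -z + 5, -y - 1], [-2·z, -5, -2·x]].
At the point, J = [[-8.27811, 0.000, 0.000], [0.000, 4.500, -3.500], [-1.000, -5.000, -4.000]] (det J = 293.87298).
Solving J·Δ = −F gives Δ = (-0.698, -1.910, -0.813).
Then the next iterate is (x, y, z)₁ = (1.302, 0.590, -0.313).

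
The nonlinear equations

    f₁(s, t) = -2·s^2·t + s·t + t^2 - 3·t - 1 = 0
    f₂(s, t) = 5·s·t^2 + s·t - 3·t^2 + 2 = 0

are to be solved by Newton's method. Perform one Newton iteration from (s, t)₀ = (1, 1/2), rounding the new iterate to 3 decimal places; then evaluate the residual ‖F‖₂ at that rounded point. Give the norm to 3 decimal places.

2.337

At (1, 1/2): F = (-2.750, 3.000).
Jacobian J = [[-4·s·t + t, -2·s^2 + s + 2·t - 3], [5·t^2 + t, 10·s·t + s - 6·t]].
At the point, J = [[-1.500, -3.000], [1.750, 3.000]] (det J = 0.750).
Solving J·Δ = −F gives Δ = (-1.000, -0.417).
Then the next iterate is (s, t)₁ = (0.000, 0.083).
Re-evaluating at (0.000, 0.083): F = (-1.24211, 1.97933), so ‖F‖₂ = 2.337.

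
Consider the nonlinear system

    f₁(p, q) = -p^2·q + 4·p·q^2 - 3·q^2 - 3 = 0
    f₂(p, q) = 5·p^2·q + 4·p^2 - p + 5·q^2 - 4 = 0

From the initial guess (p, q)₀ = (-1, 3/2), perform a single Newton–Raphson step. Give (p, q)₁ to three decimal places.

(-0.898, 0.635)

At (-1, 3/2): F = (-20.250, 19.750).
Jacobian J = [[-2·p·q + 4·q^2, -p^2 + 8·p·q - 6·q], [10·p·q + 8·p - 1, 5·p^2 + 10·q]].
At the point, J = [[12.000, -22.000], [-24.000, 20.000]] (det J = -288.000).
Solving J·Δ = −F gives Δ = (0.102, -0.865).
Then the next iterate is (p, q)₁ = (-0.898, 0.635).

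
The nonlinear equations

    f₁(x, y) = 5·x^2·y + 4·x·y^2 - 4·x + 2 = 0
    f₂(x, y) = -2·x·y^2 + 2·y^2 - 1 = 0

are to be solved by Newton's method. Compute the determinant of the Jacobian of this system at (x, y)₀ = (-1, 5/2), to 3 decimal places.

J = [[10·x·y + 4·y^2 - 4, 5·x^2 + 8·x·y], [-2·y^2, -4·x·y + 4·y]].
At the point, J = [[-4.000, -15.000], [-12.500, 20.000]].
det J = -267.500.

-267.500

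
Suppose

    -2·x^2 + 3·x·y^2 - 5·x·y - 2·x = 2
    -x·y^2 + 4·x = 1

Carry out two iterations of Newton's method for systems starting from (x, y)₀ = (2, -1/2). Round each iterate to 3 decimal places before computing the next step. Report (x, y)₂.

(0.284, -4.840)

At (2, -1/2): F = (-7.500, 6.500).
Jacobian J = [[-4·x + 3·y^2 - 5·y - 2, 6·x·y - 5·x], [-y^2 + 4, -2·x·y]].
At the point, J = [[-6.750, -16.000], [3.750, 2.000]] (det J = 46.500).
Solving J·Δ = −F gives Δ = (-1.914, 0.339).
Then the next iterate is (x, y)₁ = (0.086, -0.161).
Round to (0.086, -0.161) and repeat: F = (-2.11087, -0.65823), J = [[-1.46124, -0.51308], [3.97408, 0.02769]].
Δ = (0.198, -4.679), so (x, y)₂ = (0.284, -4.840).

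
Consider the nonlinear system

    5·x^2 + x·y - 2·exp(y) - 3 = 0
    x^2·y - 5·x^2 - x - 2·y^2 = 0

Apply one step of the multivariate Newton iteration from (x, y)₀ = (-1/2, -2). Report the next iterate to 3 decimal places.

At (-1/2, -2): F = (-1.02067, -9.250).
Jacobian J = [[10·x + y, x - 2·exp(y)], [2·x·y - 10·x - 1, x^2 - 4·y]].
At the point, J = [[-7.000, -0.77067], [6.000, 8.250]] (det J = -53.12598).
Solving J·Δ = −F gives Δ = (-0.293, 1.334).
Then the next iterate is (x, y)₁ = (-0.793, -0.666).

(-0.793, -0.666)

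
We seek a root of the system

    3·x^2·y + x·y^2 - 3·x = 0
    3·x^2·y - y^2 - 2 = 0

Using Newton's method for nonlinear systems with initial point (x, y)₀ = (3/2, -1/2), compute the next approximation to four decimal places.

(0.6219, -0.2841)

At (3/2, -1/2): F = (-7.5000, -5.6250).
Jacobian J = [[6·x·y + y^2 - 3, 3·x^2 + 2·x·y], [6·x·y, 3·x^2 - 2·y]].
At the point, J = [[-7.2500, 5.2500], [-4.5000, 7.7500]] (det J = -32.5625).
Solving J·Δ = −F gives Δ = (-0.8781, 0.2159).
Then the next iterate is (x, y)₁ = (0.6219, -0.2841).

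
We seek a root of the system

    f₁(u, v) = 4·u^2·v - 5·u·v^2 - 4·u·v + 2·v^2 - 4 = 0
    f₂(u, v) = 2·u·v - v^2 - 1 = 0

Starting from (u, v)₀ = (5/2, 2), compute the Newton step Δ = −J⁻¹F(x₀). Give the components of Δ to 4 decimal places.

(-0.9917, -1.0333)

At (5/2, 2): F = (-16.0000, 5.0000).
Jacobian J = [[8·u·v - 5·v^2 - 4·v, 4·u^2 - 10·u·v - 4·u + 4·v], [2·v, 2·u - 2·v]].
At the point, J = [[12.0000, -27.0000], [4.0000, 1.0000]] (det J = 120.0000).
Solving J·Δ = −F gives Δ = (-0.9917, -1.0333).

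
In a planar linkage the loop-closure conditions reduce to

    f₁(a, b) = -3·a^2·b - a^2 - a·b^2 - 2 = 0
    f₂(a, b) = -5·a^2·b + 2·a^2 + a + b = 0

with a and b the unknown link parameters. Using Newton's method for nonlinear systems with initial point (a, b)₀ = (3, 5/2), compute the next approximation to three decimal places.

(9.365, -8.491)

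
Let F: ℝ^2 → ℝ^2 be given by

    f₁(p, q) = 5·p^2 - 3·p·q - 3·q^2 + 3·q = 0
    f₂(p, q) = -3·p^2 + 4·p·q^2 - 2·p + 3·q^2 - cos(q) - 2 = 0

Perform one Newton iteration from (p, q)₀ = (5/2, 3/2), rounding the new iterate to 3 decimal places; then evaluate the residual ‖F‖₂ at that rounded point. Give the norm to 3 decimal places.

4.586

At (5/2, 3/2): F = (17.750, 3.42926).
Jacobian J = [[10·p - 3·q, -3·p - 6·q + 3], [-6·p + 4·q^2 - 2, 8·p·q + 6·q + sin(q)]].
At the point, J = [[20.500, -13.500], [-8.000, 39.99749]] (det J = 711.94865).
Solving J·Δ = −F gives Δ = (-1.062, -0.298).
Then the next iterate is (p, q)₁ = (1.438, 1.202).
Re-evaluating at (1.438, 1.202): F = (4.42538, 1.20490), so ‖F‖₂ = 4.586.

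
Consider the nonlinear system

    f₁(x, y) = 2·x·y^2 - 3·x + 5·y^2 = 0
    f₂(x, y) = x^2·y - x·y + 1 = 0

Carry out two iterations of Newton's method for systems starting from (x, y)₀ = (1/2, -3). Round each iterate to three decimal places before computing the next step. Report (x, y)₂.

(9.393, 2.649)

At (1/2, -3): F = (52.500, 1.750).
Jacobian J = [[2·y^2 - 3, 4·x·y + 10·y], [2·x·y - y, x^2 - x]].
At the point, J = [[15.000, -36.000], [0.000, -0.250]] (det J = -3.750).
Solving J·Δ = −F gives Δ = (13.300, 7.000).
Then the next iterate is (x, y)₁ = (13.800, 4.000).
Round to (13.800, 4.000) and repeat: F = (480.200, 707.560), J = [[29.000, 260.800], [106.400, 176.640]].
Δ = (-4.407, -1.351), so (x, y)₂ = (9.393, 2.649).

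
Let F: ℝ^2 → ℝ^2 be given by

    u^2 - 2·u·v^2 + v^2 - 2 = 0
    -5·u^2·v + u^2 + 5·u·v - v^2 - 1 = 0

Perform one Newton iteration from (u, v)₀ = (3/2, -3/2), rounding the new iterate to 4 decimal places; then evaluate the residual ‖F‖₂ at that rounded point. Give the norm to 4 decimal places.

2.0156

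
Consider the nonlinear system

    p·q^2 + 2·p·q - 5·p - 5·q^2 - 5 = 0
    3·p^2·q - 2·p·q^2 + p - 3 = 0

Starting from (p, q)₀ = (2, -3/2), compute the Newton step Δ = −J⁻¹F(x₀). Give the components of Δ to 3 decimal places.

At (2, -3/2): F = (-27.750, -28.000).
Jacobian J = [[q^2 + 2·q - 5, 2·p·q + 2·p - 10·q], [6·p·q - 2·q^2 + 1, 3·p^2 - 4·p·q]].
At the point, J = [[-5.750, 13.000], [-21.500, 24.000]] (det J = 141.500).
Solving J·Δ = −F gives Δ = (2.134, 3.079).

(2.134, 3.079)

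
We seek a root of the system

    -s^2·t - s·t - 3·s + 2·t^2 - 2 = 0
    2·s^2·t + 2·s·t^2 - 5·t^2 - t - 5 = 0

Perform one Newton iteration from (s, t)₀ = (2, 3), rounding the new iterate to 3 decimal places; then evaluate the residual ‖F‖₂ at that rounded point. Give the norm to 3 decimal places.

At (2, 3): F = (-8.000, 7.000).
Jacobian J = [[-2·s·t - t - 3, -s^2 - s + 4·t], [4·s·t + 2·t^2, 2·s^2 + 4·s·t - 10·t - 1]].
At the point, J = [[-18.000, 6.000], [42.000, 1.000]] (det J = -270.000).
Solving J·Δ = −F gives Δ = (-0.185, 0.778).
Then the next iterate is (s, t)₁ = (1.815, 3.778).
Re-evaluating at (1.815, 3.778): F = (1.79892, -3.44123), so ‖F‖₂ = 3.883.

3.883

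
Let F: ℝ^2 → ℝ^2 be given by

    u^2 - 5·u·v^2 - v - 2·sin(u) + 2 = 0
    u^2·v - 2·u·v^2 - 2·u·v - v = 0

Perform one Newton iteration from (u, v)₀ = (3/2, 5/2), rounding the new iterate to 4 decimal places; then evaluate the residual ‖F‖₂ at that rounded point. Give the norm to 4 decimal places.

4.7669

At (3/2, 5/2): F = (-47.119990, -23.1250).
Jacobian J = [[2·u - 5·v^2 - 2·cos(u), -10·u·v - 1], [2·u·v - 2·v^2 - 2·v, u^2 - 4·u·v - 2·u - 1]].
At the point, J = [[-28.391474, -38.5000], [-10.0000, -16.7500]] (det J = 90.557196).
Solving J·Δ = −F gives Δ = (1.1159, -2.0468).
Then the next iterate is (u, v)₁ = (2.6159, 0.4532).
Re-evaluating at (2.6159, 0.4532): F = (4.699707, -0.797595), so ‖F‖₂ = 4.7669.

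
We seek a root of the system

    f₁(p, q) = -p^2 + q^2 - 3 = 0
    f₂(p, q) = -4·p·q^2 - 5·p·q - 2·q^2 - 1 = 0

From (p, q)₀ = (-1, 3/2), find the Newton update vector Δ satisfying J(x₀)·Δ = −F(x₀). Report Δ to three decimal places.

(0.731, 0.096)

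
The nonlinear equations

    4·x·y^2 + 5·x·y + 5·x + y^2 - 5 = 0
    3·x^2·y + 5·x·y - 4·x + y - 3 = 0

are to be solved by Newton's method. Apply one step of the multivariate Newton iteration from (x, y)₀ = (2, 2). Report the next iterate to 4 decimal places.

(1.6897, 0.8831)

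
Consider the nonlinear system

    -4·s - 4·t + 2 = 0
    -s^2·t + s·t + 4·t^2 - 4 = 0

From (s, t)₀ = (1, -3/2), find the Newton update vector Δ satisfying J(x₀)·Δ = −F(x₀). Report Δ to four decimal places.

At (1, -3/2): F = (4.0000, 5.0000).
Jacobian J = [[-4, -4], [-2·s·t + t, -s^2 + s + 8·t]].
At the point, J = [[-4.0000, -4.0000], [1.5000, -12.0000]] (det J = 54.0000).
Solving J·Δ = −F gives Δ = (0.5185, 0.4815).

(0.5185, 0.4815)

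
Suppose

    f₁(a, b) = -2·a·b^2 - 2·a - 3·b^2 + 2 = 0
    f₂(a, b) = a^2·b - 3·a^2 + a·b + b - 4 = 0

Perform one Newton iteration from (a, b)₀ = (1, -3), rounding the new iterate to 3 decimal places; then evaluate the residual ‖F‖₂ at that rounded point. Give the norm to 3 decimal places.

13.899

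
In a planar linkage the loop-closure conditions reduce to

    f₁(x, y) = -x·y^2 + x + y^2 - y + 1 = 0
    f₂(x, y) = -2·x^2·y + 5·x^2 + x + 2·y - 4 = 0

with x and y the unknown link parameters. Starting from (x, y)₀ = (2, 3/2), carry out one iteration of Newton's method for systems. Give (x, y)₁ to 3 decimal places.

At (2, 3/2): F = (-0.750, 9.000).
Jacobian J = [[-y^2 + 1, -2·x·y + 2·y - 1], [-4·x·y + 10·x + 1, -2·x^2 + 2]].
At the point, J = [[-1.250, -4.000], [9.000, -6.000]] (det J = 43.500).
Solving J·Δ = −F gives Δ = (-0.931, 0.103).
Then the next iterate is (x, y)₁ = (1.069, 1.603).

(1.069, 1.603)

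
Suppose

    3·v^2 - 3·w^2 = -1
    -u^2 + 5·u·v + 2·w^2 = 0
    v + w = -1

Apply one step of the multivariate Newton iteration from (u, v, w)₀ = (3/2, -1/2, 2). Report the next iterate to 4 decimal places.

(-1.5732, -2.6944, 1.6944)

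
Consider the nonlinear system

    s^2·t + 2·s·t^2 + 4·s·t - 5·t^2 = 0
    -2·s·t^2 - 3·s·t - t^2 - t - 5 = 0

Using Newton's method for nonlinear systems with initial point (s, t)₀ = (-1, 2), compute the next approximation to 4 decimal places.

(-1.3066, 0.7845)

At (-1, 2): F = (-34.0000, 3.0000).
Jacobian J = [[2·s·t + 2·t^2 + 4·t, s^2 + 4·s·t + 4·s - 10·t], [-2·t^2 - 3·t, -4·s·t - 3·s - 2·t - 1]].
At the point, J = [[12.0000, -31.0000], [-14.0000, 6.0000]] (det J = -362.0000).
Solving J·Δ = −F gives Δ = (-0.3066, -1.2155).
Then the next iterate is (s, t)₁ = (-1.3066, 0.7845).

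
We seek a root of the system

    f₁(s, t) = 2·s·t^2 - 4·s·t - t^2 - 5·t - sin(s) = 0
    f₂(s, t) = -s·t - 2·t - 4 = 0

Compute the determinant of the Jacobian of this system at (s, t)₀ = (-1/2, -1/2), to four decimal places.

J = [[2·t^2 - 4·t - cos(s), 4·s·t - 4·s - 2·t - 5], [-t, -s - 2]].
At the point, J = [[1.622417, -1.0000], [0.5000, -1.5000]].
det J = -1.9336.

-1.9336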